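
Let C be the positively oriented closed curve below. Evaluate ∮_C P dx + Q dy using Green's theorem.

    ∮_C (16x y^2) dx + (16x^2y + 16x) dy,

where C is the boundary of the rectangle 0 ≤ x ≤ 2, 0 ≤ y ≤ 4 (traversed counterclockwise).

Green's theorem converts the closed line integral into a double integral over the enclosed region D:

    ∮_C P dx + Q dy = ∬_D (∂Q/∂x - ∂P/∂y) dA.

Here P = 16x y^2, Q = 16x^2y + 16x, so

    ∂Q/∂x = 32x y + 16,    ∂P/∂y = 32x y,
    ∂Q/∂x - ∂P/∂y = 16.

D is the region 0 ≤ x ≤ 2, 0 ≤ y ≤ 4. Evaluating the double integral:

    ∬_D (16) dA = ∫_0^{2} ∫_0^{4} (16) dy dx.

Inner (y from 0 to 4): 64.
Outer (x from 0 to 2): 128.

Therefore ∮_C P dx + Q dy = 128.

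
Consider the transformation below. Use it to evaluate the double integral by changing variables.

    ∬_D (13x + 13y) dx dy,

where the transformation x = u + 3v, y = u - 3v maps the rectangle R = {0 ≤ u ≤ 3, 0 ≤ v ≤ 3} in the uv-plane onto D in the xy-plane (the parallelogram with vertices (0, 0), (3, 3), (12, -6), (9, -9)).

Compute the Jacobian determinant of (x, y) with respect to (u, v):

    ∂(x,y)/∂(u,v) = | 1  3 | = (1)(-3) - (3)(1) = -6.
                   | 1  -3 |

Its absolute value is |J| = 6 (the area scaling factor).

Substituting x = u + 3v, y = u - 3v into the integrand,

    13x + 13y → 26u,

so the integral becomes

    ∬_R (26u) · |J| du dv = ∫_0^3 ∫_0^3 (156u) dv du.

Inner (v): 468u.
Outer (u): 2106.

Therefore ∬_D (13x + 13y) dx dy = 2106.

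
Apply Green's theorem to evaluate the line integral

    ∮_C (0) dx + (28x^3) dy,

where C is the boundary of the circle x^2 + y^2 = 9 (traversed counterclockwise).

Green's theorem converts the closed line integral into a double integral over the enclosed region D:

    ∮_C P dx + Q dy = ∬_D (∂Q/∂x - ∂P/∂y) dA.

Here P = 0, Q = 28x^3, so

    ∂Q/∂x = 84x^2,    ∂P/∂y = 0,
    ∂Q/∂x - ∂P/∂y = 84x^2.

D is the region x^2 + y^2 ≤ 9. Evaluating the double integral:

In polar coordinates (x = r cos θ, y = r sin θ, dA = r dr dθ) the integrand becomes 84r^2cos(θ)^2, so

    ∬_D (84x^2) dA = ∫_0^{2π} ∫_0^{3} (84r^2cos(θ)^2) · r dr dθ.

Inner (r from 0 to 3): 1701cos(θ)^2.
Outer (θ from 0 to 2π): 1701π.

Therefore ∮_C P dx + Q dy = 1701π.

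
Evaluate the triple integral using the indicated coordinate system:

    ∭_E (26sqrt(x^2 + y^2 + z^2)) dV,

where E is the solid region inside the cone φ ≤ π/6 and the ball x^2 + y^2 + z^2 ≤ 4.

In spherical coordinates, x = ρ sin(φ) cos(θ), y = ρ sin(φ) sin(θ), z = ρ cos(φ), and dV = ρ^2 sin(φ) dρ dφ dθ.

The integrand becomes 26ρ, so

    ∭_E (26sqrt(x^2 + y^2 + z^2)) dV = ∫_{0}^{2π} ∫_{0}^{π/6} ∫_{0}^{2} (26ρ) · ρ^2 sin(φ) dρ dφ dθ.

Inner (ρ): 104sin(φ).
Middle (φ): 104 - 52sqrt(3).
Outer (θ): 104π (2 - sqrt(3)).

Therefore the triple integral equals 104π (2 - sqrt(3)).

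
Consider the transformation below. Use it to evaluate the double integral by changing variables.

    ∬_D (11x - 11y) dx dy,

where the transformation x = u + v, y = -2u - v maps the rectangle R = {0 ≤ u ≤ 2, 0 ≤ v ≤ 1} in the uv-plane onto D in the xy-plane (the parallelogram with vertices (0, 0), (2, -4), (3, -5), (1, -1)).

Compute the Jacobian determinant of (x, y) with respect to (u, v):

    ∂(x,y)/∂(u,v) = | 1  1 | = (1)(-1) - (1)(-2) = 1.
                   | -2  -1 |

Its absolute value is |J| = 1 (the area scaling factor).

Substituting x = u + v, y = -2u - v into the integrand,

    11x - 11y → 33u + 22v,

so the integral becomes

    ∬_R (33u + 22v) · |J| du dv = ∫_0^2 ∫_0^1 (33u + 22v) dv du.

Inner (v): 33u + 11.
Outer (u): 88.

Therefore ∬_D (11x - 11y) dx dy = 88.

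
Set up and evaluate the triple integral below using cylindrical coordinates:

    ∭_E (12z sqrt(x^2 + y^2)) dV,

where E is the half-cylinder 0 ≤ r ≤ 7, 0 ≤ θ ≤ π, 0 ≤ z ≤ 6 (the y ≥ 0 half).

In cylindrical coordinates, x = r cos(θ), y = r sin(θ), z = z, and dV = r dr dθ dz.

The integrand becomes 12r z, so

    ∭_E (12z sqrt(x^2 + y^2)) dV = ∫_{0}^{π} ∫_{0}^{7} ∫_{0}^{6} (12r z) · r dz dr dθ.

Inner (z): 216r^2.
Middle (r from 0 to 7): 24696.
Outer (θ): 24696π.

Therefore the triple integral equals 24696π.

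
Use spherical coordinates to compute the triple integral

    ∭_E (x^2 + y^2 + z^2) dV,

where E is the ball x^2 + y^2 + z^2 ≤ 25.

In spherical coordinates, x = ρ sin(φ) cos(θ), y = ρ sin(φ) sin(θ), z = ρ cos(φ), and dV = ρ^2 sin(φ) dρ dφ dθ.

The integrand becomes ρ^2, so

    ∭_E (x^2 + y^2 + z^2) dV = ∫_{0}^{2π} ∫_{0}^{π} ∫_{0}^{5} (ρ^2) · ρ^2 sin(φ) dρ dφ dθ.

Inner (ρ): 625sin(φ).
Middle (φ): 1250.
Outer (θ): 2500π.

Therefore the triple integral equals 2500π.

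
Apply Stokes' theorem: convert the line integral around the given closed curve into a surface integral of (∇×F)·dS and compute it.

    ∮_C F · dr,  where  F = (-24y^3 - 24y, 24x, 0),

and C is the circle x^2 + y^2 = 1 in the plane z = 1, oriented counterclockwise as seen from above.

Let S be the flat disk x^2 + y^2 ≤ 1 in the plane z = 1, with upward unit normal n̂ = ẑ. By Stokes' theorem,

    ∮_C F · dr = ∬_S (∇ × F) · n̂ dS = ∬_D (curl F)_z dA,

where D is the disk x^2 + y^2 ≤ 1.

Compute the curl of F = (-24y^3 - 24y, 24x, 0):
    (∇ × F)_x = ∂F_z/∂y - ∂F_y/∂z = 0,
    (∇ × F)_y = ∂F_x/∂z - ∂F_z/∂x = 0,
    (∇ × F)_z = ∂F_y/∂x - ∂F_x/∂y = 72y^2 + 48.

On z = 1, (curl F)_z = 72y^2 + 48.

Convert to polar (x = r cos θ, y = r sin θ, dA = r dr dθ); the integrand becomes 72r^2sin(θ)^2 + 48, so

    ∬_D (curl F)_z dA = ∫_0^{2π} ∫_0^{1} (72r^2sin(θ)^2 + 48) · r dr dθ.

Inner (r from 0 to 1): 18sin(θ)^2 + 24.
Outer (θ from 0 to 2π): 66π.

Therefore ∮_C F · dr = 66π.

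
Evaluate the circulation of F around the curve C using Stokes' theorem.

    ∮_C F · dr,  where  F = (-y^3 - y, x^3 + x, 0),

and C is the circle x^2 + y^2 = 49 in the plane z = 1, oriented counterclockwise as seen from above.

Let S be the flat disk x^2 + y^2 ≤ 49 in the plane z = 1, with upward unit normal n̂ = ẑ. By Stokes' theorem,

    ∮_C F · dr = ∬_S (∇ × F) · n̂ dS = ∬_D (curl F)_z dA,

where D is the disk x^2 + y^2 ≤ 49.

Compute the curl of F = (-y^3 - y, x^3 + x, 0):
    (∇ × F)_x = ∂F_z/∂y - ∂F_y/∂z = 0,
    (∇ × F)_y = ∂F_x/∂z - ∂F_z/∂x = 0,
    (∇ × F)_z = ∂F_y/∂x - ∂F_x/∂y = 3x^2 + 3y^2 + 2.

On z = 1, (curl F)_z = 3x^2 + 3y^2 + 2.

Convert to polar (x = r cos θ, y = r sin θ, dA = r dr dθ); the integrand becomes 3r^2 + 2, so

    ∬_D (curl F)_z dA = ∫_0^{2π} ∫_0^{7} (3r^2 + 2) · r dr dθ.

Inner (r from 0 to 7): 7399/4.
Outer (θ from 0 to 2π): 7399π/2.

Therefore ∮_C F · dr = 7399π/2.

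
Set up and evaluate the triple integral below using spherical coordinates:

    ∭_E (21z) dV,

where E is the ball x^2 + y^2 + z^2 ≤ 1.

In spherical coordinates, x = ρ sin(φ) cos(θ), y = ρ sin(φ) sin(θ), z = ρ cos(φ), and dV = ρ^2 sin(φ) dρ dφ dθ.

The integrand becomes 21ρ cos(φ), so

    ∭_E (21z) dV = ∫_{0}^{2π} ∫_{0}^{π} ∫_{0}^{1} (21ρ cos(φ)) · ρ^2 sin(φ) dρ dφ dθ.

Inner (ρ): 21sin(2φ)/8.
Middle (φ): 0.
Outer (θ): 0.

Therefore the triple integral equals 0.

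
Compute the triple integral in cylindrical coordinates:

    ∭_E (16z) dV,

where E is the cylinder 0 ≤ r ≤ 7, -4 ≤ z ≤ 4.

In cylindrical coordinates, x = r cos(θ), y = r sin(θ), z = z, and dV = r dr dθ dz.

The integrand becomes 16z, so

    ∭_E (16z) dV = ∫_{0}^{2π} ∫_{0}^{7} ∫_{-4}^{4} (16z) · r dz dr dθ.

Inner (z): 0.
Middle (r from 0 to 7): 0.
Outer (θ): 0.

Therefore the triple integral equals 0.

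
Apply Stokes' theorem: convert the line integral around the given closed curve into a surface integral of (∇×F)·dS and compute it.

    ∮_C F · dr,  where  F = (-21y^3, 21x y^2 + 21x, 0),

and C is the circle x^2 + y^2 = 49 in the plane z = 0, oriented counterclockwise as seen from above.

Let S be the flat disk x^2 + y^2 ≤ 49 in the plane z = 0, with upward unit normal n̂ = ẑ. By Stokes' theorem,

    ∮_C F · dr = ∬_S (∇ × F) · n̂ dS = ∬_D (curl F)_z dA,

where D is the disk x^2 + y^2 ≤ 49.

Compute the curl of F = (-21y^3, 21x y^2 + 21x, 0):
    (∇ × F)_x = ∂F_z/∂y - ∂F_y/∂z = 0,
    (∇ × F)_y = ∂F_x/∂z - ∂F_z/∂x = 0,
    (∇ × F)_z = ∂F_y/∂x - ∂F_x/∂y = 84y^2 + 21.

On z = 0, (curl F)_z = 84y^2 + 21.

Convert to polar (x = r cos θ, y = r sin θ, dA = r dr dθ); the integrand becomes 84r^2sin(θ)^2 + 21, so

    ∬_D (curl F)_z dA = ∫_0^{2π} ∫_0^{7} (84r^2sin(θ)^2 + 21) · r dr dθ.

Inner (r from 0 to 7): 50421sin(θ)^2 + 1029/2.
Outer (θ from 0 to 2π): 51450π.

Therefore ∮_C F · dr = 51450π.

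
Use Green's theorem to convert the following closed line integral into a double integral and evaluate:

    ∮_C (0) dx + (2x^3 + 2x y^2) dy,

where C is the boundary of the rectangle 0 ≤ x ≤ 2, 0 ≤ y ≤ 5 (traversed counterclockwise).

Green's theorem converts the closed line integral into a double integral over the enclosed region D:

    ∮_C P dx + Q dy = ∬_D (∂Q/∂x - ∂P/∂y) dA.

Here P = 0, Q = 2x^3 + 2x y^2, so

    ∂Q/∂x = 6x^2 + 2y^2,    ∂P/∂y = 0,
    ∂Q/∂x - ∂P/∂y = 6x^2 + 2y^2.

D is the region 0 ≤ x ≤ 2, 0 ≤ y ≤ 5. Evaluating the double integral:

    ∬_D (6x^2 + 2y^2) dA = ∫_0^{2} ∫_0^{5} (6x^2 + 2y^2) dy dx.

Inner (y from 0 to 5): 30x^2 + 250/3.
Outer (x from 0 to 2): 740/3.

Therefore ∮_C P dx + Q dy = 740/3.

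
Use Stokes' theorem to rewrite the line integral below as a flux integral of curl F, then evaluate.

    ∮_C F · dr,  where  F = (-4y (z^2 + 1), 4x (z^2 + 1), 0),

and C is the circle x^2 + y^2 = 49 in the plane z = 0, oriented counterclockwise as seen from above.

Let S be the flat disk x^2 + y^2 ≤ 49 in the plane z = 0, with upward unit normal n̂ = ẑ. By Stokes' theorem,

    ∮_C F · dr = ∬_S (∇ × F) · n̂ dS = ∬_D (curl F)_z dA,

where D is the disk x^2 + y^2 ≤ 49.

Compute the curl of F = (-4y (z^2 + 1), 4x (z^2 + 1), 0):
    (∇ × F)_x = ∂F_z/∂y - ∂F_y/∂z = -8x z,
    (∇ × F)_y = ∂F_x/∂z - ∂F_z/∂x = -8y z,
    (∇ × F)_z = ∂F_y/∂x - ∂F_x/∂y = 8z^2 + 8.

On z = 0, (curl F)_z = 8.

Convert to polar (x = r cos θ, y = r sin θ, dA = r dr dθ); the integrand becomes 8, so

    ∬_D (curl F)_z dA = ∫_0^{2π} ∫_0^{7} (8) · r dr dθ.

Inner (r from 0 to 7): 196.
Outer (θ from 0 to 2π): 392π.

Therefore ∮_C F · dr = 392π.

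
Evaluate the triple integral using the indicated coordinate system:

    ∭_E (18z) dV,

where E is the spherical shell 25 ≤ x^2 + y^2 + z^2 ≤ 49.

In spherical coordinates, x = ρ sin(φ) cos(θ), y = ρ sin(φ) sin(θ), z = ρ cos(φ), and dV = ρ^2 sin(φ) dρ dφ dθ.

The integrand becomes 18ρ cos(φ), so

    ∭_E (18z) dV = ∫_{0}^{2π} ∫_{0}^{π} ∫_{5}^{7} (18ρ cos(φ)) · ρ^2 sin(φ) dρ dφ dθ.

Inner (ρ): 3996sin(2φ).
Middle (φ): 0.
Outer (θ): 0.

Therefore the triple integral equals 0.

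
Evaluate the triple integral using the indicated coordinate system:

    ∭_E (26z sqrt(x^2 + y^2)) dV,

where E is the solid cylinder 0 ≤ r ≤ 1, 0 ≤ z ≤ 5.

In cylindrical coordinates, x = r cos(θ), y = r sin(θ), z = z, and dV = r dr dθ dz.

The integrand becomes 26r z, so

    ∭_E (26z sqrt(x^2 + y^2)) dV = ∫_{0}^{2π} ∫_{0}^{1} ∫_{0}^{5} (26r z) · r dz dr dθ.

Inner (z): 325r^2.
Middle (r from 0 to 1): 325/3.
Outer (θ): 650π/3.

Therefore the triple integral equals 650π/3.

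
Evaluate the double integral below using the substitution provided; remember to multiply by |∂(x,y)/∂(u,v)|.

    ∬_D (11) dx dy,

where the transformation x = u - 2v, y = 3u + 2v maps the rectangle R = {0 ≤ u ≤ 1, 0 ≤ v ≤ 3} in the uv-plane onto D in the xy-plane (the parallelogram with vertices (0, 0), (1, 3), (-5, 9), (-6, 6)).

Compute the Jacobian determinant of (x, y) with respect to (u, v):

    ∂(x,y)/∂(u,v) = | 1  -2 | = (1)(2) - (-2)(3) = 8.
                   | 3  2 |

Its absolute value is |J| = 8 (the area scaling factor).

Substituting x = u - 2v, y = 3u + 2v into the integrand,

    11 → 11,

so the integral becomes

    ∬_R (11) · |J| du dv = ∫_0^1 ∫_0^3 (88) dv du.

Inner (v): 264.
Outer (u): 264.

Therefore ∬_D (11) dx dy = 264.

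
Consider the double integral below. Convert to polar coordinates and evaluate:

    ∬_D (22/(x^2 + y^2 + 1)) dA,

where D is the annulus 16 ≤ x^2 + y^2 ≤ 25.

The region D is 4 ≤ r ≤ 5, 0 ≤ θ ≤ 2π in polar coordinates, where x = r cos(θ), y = r sin(θ), and dA = r dr dθ.

Under the substitution, the integrand becomes 22/(r^2 + 1), so

    ∬_D (22/(x^2 + y^2 + 1)) dA = ∫_{0}^{2π} ∫_{4}^{5} (22/(r^2 + 1)) · r dr dθ.

Inner integral (in r): ∫_{4}^{5} (22/(r^2 + 1)) · r dr = log(3670344486987776/34271896307633).

Outer integral (in θ): ∫_{0}^{2π} (log(3670344486987776/34271896307633)) dθ = log((3670344486987776/34271896307633)^(2π)).

Therefore ∬_D (22/(x^2 + y^2 + 1)) dA = log((3670344486987776/34271896307633)^(2π)).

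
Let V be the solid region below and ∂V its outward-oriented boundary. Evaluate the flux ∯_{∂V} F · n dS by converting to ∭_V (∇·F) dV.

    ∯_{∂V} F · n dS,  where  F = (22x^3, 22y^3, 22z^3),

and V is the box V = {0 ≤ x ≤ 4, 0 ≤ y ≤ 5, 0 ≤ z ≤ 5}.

By the divergence theorem,

    ∯_{∂V} F · n dS = ∭_V (∇ · F) dV.

Compute the divergence:
    ∇ · F = ∂F_x/∂x + ∂F_y/∂y + ∂F_z/∂z = 66x^2 + 66y^2 + 66z^2.

V is a rectangular box, so dV = dx dy dz with 0 ≤ x ≤ 4, 0 ≤ y ≤ 5, 0 ≤ z ≤ 5.

Integrate (66x^2 + 66y^2 + 66z^2) over V as an iterated integral:

    ∭_V (∇·F) dV = ∫_0^{4} ∫_0^{5} ∫_0^{5} (66x^2 + 66y^2 + 66z^2) dz dy dx.

Inner (z from 0 to 5): 330x^2 + 330y^2 + 2750.
Middle (y from 0 to 5): 1650x^2 + 27500.
Outer (x from 0 to 4): 145200.

Therefore ∯_{∂V} F · n dS = 145200.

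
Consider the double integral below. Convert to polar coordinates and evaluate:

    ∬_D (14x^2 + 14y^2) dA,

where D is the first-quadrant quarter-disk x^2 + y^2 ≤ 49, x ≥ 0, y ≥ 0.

The region D is 0 ≤ r ≤ 7, 0 ≤ θ ≤ π/2 in polar coordinates, where x = r cos(θ), y = r sin(θ), and dA = r dr dθ.

Under the substitution, the integrand becomes 14r^2, so

    ∬_D (14x^2 + 14y^2) dA = ∫_{0}^{π/2} ∫_{0}^{7} (14r^2) · r dr dθ.

Inner integral (in r): ∫_{0}^{7} (14r^2) · r dr = 16807/2.

Outer integral (in θ): ∫_{0}^{π/2} (16807/2) dθ = 16807π/4.

Therefore ∬_D (14x^2 + 14y^2) dA = 16807π/4.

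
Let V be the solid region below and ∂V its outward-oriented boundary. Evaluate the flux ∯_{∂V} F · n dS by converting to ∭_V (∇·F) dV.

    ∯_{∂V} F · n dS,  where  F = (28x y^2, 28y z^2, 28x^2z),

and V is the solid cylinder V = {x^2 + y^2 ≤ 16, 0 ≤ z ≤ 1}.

By the divergence theorem,

    ∯_{∂V} F · n dS = ∭_V (∇ · F) dV.

Compute the divergence:
    ∇ · F = ∂F_x/∂x + ∂F_y/∂y + ∂F_z/∂z = 28y^2 + 28z^2 + 28x^2 = 28x^2 + 28y^2 + 28z^2.

In cylindrical coordinates, x = r cos(θ), y = r sin(θ), z = z, dV = r dr dθ dz, with 0 ≤ r ≤ 4, 0 ≤ θ ≤ 2π, 0 ≤ z ≤ 1.

The integrand, after substitution and multiplying by the volume element, becomes (28r^2 + 28z^2) · r, so

    ∭_V (∇·F) dV = ∫_0^{2π} ∫_0^{4} ∫_0^{1} (28r^2 + 28z^2) · r dz dr dθ.

Inner (z from 0 to 1): 28r (r^2 + 1/3).
Middle (r from 0 to 4): 5600/3.
Outer (θ from 0 to 2π): 11200π/3.

Therefore ∯_{∂V} F · n dS = 11200π/3.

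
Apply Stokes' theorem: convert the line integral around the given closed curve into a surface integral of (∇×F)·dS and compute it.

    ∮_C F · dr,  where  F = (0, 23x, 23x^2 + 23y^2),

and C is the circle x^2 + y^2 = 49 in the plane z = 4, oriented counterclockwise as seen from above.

Let S be the flat disk x^2 + y^2 ≤ 49 in the plane z = 4, with upward unit normal n̂ = ẑ. By Stokes' theorem,

    ∮_C F · dr = ∬_S (∇ × F) · n̂ dS = ∬_D (curl F)_z dA,

where D is the disk x^2 + y^2 ≤ 49.

Compute the curl of F = (0, 23x, 23x^2 + 23y^2):
    (∇ × F)_x = ∂F_z/∂y - ∂F_y/∂z = 46y,
    (∇ × F)_y = ∂F_x/∂z - ∂F_z/∂x = -46x,
    (∇ × F)_z = ∂F_y/∂x - ∂F_x/∂y = 23.

On z = 4, (curl F)_z = 23.

Convert to polar (x = r cos θ, y = r sin θ, dA = r dr dθ); the integrand becomes 23, so

    ∬_D (curl F)_z dA = ∫_0^{2π} ∫_0^{7} (23) · r dr dθ.

Inner (r from 0 to 7): 1127/2.
Outer (θ from 0 to 2π): 1127π.

Therefore ∮_C F · dr = 1127π.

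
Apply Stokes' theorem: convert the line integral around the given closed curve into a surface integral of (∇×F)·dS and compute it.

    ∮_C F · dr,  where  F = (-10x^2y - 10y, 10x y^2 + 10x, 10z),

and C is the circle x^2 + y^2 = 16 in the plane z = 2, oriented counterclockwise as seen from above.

Let S be the flat disk x^2 + y^2 ≤ 16 in the plane z = 2, with upward unit normal n̂ = ẑ. By Stokes' theorem,

    ∮_C F · dr = ∬_S (∇ × F) · n̂ dS = ∬_D (curl F)_z dA,

where D is the disk x^2 + y^2 ≤ 16.

Compute the curl of F = (-10x^2y - 10y, 10x y^2 + 10x, 10z):
    (∇ × F)_x = ∂F_z/∂y - ∂F_y/∂z = 0,
    (∇ × F)_y = ∂F_x/∂z - ∂F_z/∂x = 0,
    (∇ × F)_z = ∂F_y/∂x - ∂F_x/∂y = 10x^2 + 10y^2 + 20.

On z = 2, (curl F)_z = 10x^2 + 10y^2 + 20.

Convert to polar (x = r cos θ, y = r sin θ, dA = r dr dθ); the integrand becomes 10r^2 + 20, so

    ∬_D (curl F)_z dA = ∫_0^{2π} ∫_0^{4} (10r^2 + 20) · r dr dθ.

Inner (r from 0 to 4): 800.
Outer (θ from 0 to 2π): 1600π.

Therefore ∮_C F · dr = 1600π.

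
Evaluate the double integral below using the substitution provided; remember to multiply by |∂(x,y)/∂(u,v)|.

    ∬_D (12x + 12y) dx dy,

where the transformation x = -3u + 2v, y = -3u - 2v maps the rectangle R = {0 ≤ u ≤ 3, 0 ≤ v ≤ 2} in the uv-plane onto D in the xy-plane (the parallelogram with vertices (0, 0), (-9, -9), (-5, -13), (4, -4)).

Compute the Jacobian determinant of (x, y) with respect to (u, v):

    ∂(x,y)/∂(u,v) = | -3  2 | = (-3)(-2) - (2)(-3) = 12.
                   | -3  -2 |

Its absolute value is |J| = 12 (the area scaling factor).

Substituting x = -3u + 2v, y = -3u - 2v into the integrand,

    12x + 12y → -72u,

so the integral becomes

    ∬_R (-72u) · |J| du dv = ∫_0^3 ∫_0^2 (-864u) dv du.

Inner (v): -1728u.
Outer (u): -7776.

Therefore ∬_D (12x + 12y) dx dy = -7776.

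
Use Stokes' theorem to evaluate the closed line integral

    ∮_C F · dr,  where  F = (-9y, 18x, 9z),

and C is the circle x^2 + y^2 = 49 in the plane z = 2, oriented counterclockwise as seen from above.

Let S be the flat disk x^2 + y^2 ≤ 49 in the plane z = 2, with upward unit normal n̂ = ẑ. By Stokes' theorem,

    ∮_C F · dr = ∬_S (∇ × F) · n̂ dS = ∬_D (curl F)_z dA,

where D is the disk x^2 + y^2 ≤ 49.

Compute the curl of F = (-9y, 18x, 9z):
    (∇ × F)_x = ∂F_z/∂y - ∂F_y/∂z = 0,
    (∇ × F)_y = ∂F_x/∂z - ∂F_z/∂x = 0,
    (∇ × F)_z = ∂F_y/∂x - ∂F_x/∂y = 27.

On z = 2, (curl F)_z = 27.

Convert to polar (x = r cos θ, y = r sin θ, dA = r dr dθ); the integrand becomes 27, so

    ∬_D (curl F)_z dA = ∫_0^{2π} ∫_0^{7} (27) · r dr dθ.

Inner (r from 0 to 7): 1323/2.
Outer (θ from 0 to 2π): 1323π.

Therefore ∮_C F · dr = 1323π.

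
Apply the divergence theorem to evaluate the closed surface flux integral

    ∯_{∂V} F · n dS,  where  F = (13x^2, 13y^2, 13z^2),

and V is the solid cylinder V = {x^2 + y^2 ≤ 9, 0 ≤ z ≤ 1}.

By the divergence theorem,

    ∯_{∂V} F · n dS = ∭_V (∇ · F) dV.

Compute the divergence:
    ∇ · F = ∂F_x/∂x + ∂F_y/∂y + ∂F_z/∂z = 26x + 26y + 26z.

In cylindrical coordinates, x = r cos(θ), y = r sin(θ), z = z, dV = r dr dθ dz, with 0 ≤ r ≤ 3, 0 ≤ θ ≤ 2π, 0 ≤ z ≤ 1.

The integrand, after substitution and multiplying by the volume element, becomes (26sqrt(2)r sin(θ + π/4) + 26z) · r, so

    ∭_V (∇·F) dV = ∫_0^{2π} ∫_0^{3} ∫_0^{1} (26sqrt(2)r sin(θ + π/4) + 26z) · r dz dr dθ.

Inner (z from 0 to 1): 13r (2sqrt(2)r sin(θ + π/4) + 1).
Middle (r from 0 to 3): 234sqrt(2)sin(θ + π/4) + 117/2.
Outer (θ from 0 to 2π): 117π.

Therefore ∯_{∂V} F · n dS = 117π.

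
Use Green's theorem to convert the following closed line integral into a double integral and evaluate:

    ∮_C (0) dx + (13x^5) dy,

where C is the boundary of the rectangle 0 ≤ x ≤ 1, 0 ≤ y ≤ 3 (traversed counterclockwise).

Green's theorem converts the closed line integral into a double integral over the enclosed region D:

    ∮_C P dx + Q dy = ∬_D (∂Q/∂x - ∂P/∂y) dA.

Here P = 0, Q = 13x^5, so

    ∂Q/∂x = 65x^4,    ∂P/∂y = 0,
    ∂Q/∂x - ∂P/∂y = 65x^4.

D is the region 0 ≤ x ≤ 1, 0 ≤ y ≤ 3. Evaluating the double integral:

    ∬_D (65x^4) dA = ∫_0^{1} ∫_0^{3} (65x^4) dy dx.

Inner (y from 0 to 3): 195x^4.
Outer (x from 0 to 1): 39.

Therefore ∮_C P dx + Q dy = 39.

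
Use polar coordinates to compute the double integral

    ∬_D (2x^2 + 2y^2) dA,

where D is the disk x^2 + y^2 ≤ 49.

The region D is 0 ≤ r ≤ 7, 0 ≤ θ ≤ 2π in polar coordinates, where x = r cos(θ), y = r sin(θ), and dA = r dr dθ.

Under the substitution, the integrand becomes 2r^2, so

    ∬_D (2x^2 + 2y^2) dA = ∫_{0}^{2π} ∫_{0}^{7} (2r^2) · r dr dθ.

Inner integral (in r): ∫_{0}^{7} (2r^2) · r dr = 2401/2.

Outer integral (in θ): ∫_{0}^{2π} (2401/2) dθ = 2401π.

Therefore ∬_D (2x^2 + 2y^2) dA = 2401π.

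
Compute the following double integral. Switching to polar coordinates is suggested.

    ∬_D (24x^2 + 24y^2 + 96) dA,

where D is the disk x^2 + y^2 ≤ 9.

The region D is 0 ≤ r ≤ 3, 0 ≤ θ ≤ 2π in polar coordinates, where x = r cos(θ), y = r sin(θ), and dA = r dr dθ.

Under the substitution, the integrand becomes 24r^2 + 96, so

    ∬_D (24x^2 + 24y^2 + 96) dA = ∫_{0}^{2π} ∫_{0}^{3} (24r^2 + 96) · r dr dθ.

Inner integral (in r): ∫_{0}^{3} (24r^2 + 96) · r dr = 918.

Outer integral (in θ): ∫_{0}^{2π} (918) dθ = 1836π.

Therefore ∬_D (24x^2 + 24y^2 + 96) dA = 1836π.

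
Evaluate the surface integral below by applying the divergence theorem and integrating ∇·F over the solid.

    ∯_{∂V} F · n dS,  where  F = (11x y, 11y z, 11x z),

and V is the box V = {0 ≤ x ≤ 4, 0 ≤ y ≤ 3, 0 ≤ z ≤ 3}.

By the divergence theorem,

    ∯_{∂V} F · n dS = ∭_V (∇ · F) dV.

Compute the divergence:
    ∇ · F = ∂F_x/∂x + ∂F_y/∂y + ∂F_z/∂z = 11y + 11z + 11x = 11x + 11y + 11z.

V is a rectangular box, so dV = dx dy dz with 0 ≤ x ≤ 4, 0 ≤ y ≤ 3, 0 ≤ z ≤ 3.

Integrate (11x + 11y + 11z) over V as an iterated integral:

    ∭_V (∇·F) dV = ∫_0^{4} ∫_0^{3} ∫_0^{3} (11x + 11y + 11z) dz dy dx.

Inner (z from 0 to 3): 33x + 33y + 99/2.
Middle (y from 0 to 3): 99x + 297.
Outer (x from 0 to 4): 1980.

Therefore ∯_{∂V} F · n dS = 1980.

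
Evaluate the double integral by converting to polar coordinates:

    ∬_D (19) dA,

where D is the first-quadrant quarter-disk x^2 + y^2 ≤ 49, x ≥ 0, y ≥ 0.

The region D is 0 ≤ r ≤ 7, 0 ≤ θ ≤ π/2 in polar coordinates, where x = r cos(θ), y = r sin(θ), and dA = r dr dθ.

Under the substitution, the integrand becomes 19, so

    ∬_D (19) dA = ∫_{0}^{π/2} ∫_{0}^{7} (19) · r dr dθ.

Inner integral (in r): ∫_{0}^{7} (19) · r dr = 931/2.

Outer integral (in θ): ∫_{0}^{π/2} (931/2) dθ = 931π/4.

Therefore ∬_D (19) dA = 931π/4.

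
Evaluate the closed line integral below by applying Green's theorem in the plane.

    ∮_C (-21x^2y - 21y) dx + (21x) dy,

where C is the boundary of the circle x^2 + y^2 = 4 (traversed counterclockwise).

Green's theorem converts the closed line integral into a double integral over the enclosed region D:

    ∮_C P dx + Q dy = ∬_D (∂Q/∂x - ∂P/∂y) dA.

Here P = -21x^2y - 21y, Q = 21x, so

    ∂Q/∂x = 21,    ∂P/∂y = -21x^2 - 21,
    ∂Q/∂x - ∂P/∂y = 21x^2 + 42.

D is the region x^2 + y^2 ≤ 4. Evaluating the double integral:

In polar coordinates (x = r cos θ, y = r sin θ, dA = r dr dθ) the integrand becomes 21r^2cos(θ)^2 + 42, so

    ∬_D (21x^2 + 42) dA = ∫_0^{2π} ∫_0^{2} (21r^2cos(θ)^2 + 42) · r dr dθ.

Inner (r from 0 to 2): 84cos(θ)^2 + 84.
Outer (θ from 0 to 2π): 252π.

Therefore ∮_C P dx + Q dy = 252π.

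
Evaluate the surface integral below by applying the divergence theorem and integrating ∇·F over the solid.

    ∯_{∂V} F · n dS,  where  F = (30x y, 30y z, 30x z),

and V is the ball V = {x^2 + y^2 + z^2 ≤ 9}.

By the divergence theorem,

    ∯_{∂V} F · n dS = ∭_V (∇ · F) dV.

Compute the divergence:
    ∇ · F = ∂F_x/∂x + ∂F_y/∂y + ∂F_z/∂z = 30y + 30z + 30x = 30x + 30y + 30z.

In spherical coordinates, x = ρ sin(φ) cos(θ), y = ρ sin(φ) sin(θ), z = ρ cos(φ), dV = ρ^2 sin(φ) dρ dφ dθ, with 0 ≤ ρ ≤ 3, 0 ≤ φ ≤ π, 0 ≤ θ ≤ 2π.

The integrand, after substitution and multiplying by the volume element, becomes (30ρ (sqrt(2)sin(φ)sin(θ + π/4) + cos(φ))) · ρ^2 sin(φ), so

    ∭_V (∇·F) dV = ∫_0^{2π} ∫_0^{π} ∫_0^{3} (30ρ (sqrt(2)sin(φ)sin(θ + π/4) + cos(φ))) · ρ^2 sin(φ) dρ dφ dθ.

Inner (ρ from 0 to 3): 1215(sqrt(2)sin(φ)sin(θ + π/4) + cos(φ))sin(φ)/2.
Middle (φ from 0 to π): 1215sqrt(2)π sin(θ + π/4)/4.
Outer (θ from 0 to 2π): 0.

Therefore ∯_{∂V} F · n dS = 0.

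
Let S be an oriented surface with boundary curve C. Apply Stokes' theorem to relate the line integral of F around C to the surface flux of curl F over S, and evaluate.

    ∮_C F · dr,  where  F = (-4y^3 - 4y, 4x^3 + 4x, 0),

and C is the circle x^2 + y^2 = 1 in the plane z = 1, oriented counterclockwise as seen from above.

Let S be the flat disk x^2 + y^2 ≤ 1 in the plane z = 1, with upward unit normal n̂ = ẑ. By Stokes' theorem,

    ∮_C F · dr = ∬_S (∇ × F) · n̂ dS = ∬_D (curl F)_z dA,

where D is the disk x^2 + y^2 ≤ 1.

Compute the curl of F = (-4y^3 - 4y, 4x^3 + 4x, 0):
    (∇ × F)_x = ∂F_z/∂y - ∂F_y/∂z = 0,
    (∇ × F)_y = ∂F_x/∂z - ∂F_z/∂x = 0,
    (∇ × F)_z = ∂F_y/∂x - ∂F_x/∂y = 12x^2 + 12y^2 + 8.

On z = 1, (curl F)_z = 12x^2 + 12y^2 + 8.

Convert to polar (x = r cos θ, y = r sin θ, dA = r dr dθ); the integrand becomes 12r^2 + 8, so

    ∬_D (curl F)_z dA = ∫_0^{2π} ∫_0^{1} (12r^2 + 8) · r dr dθ.

Inner (r from 0 to 1): 7.
Outer (θ from 0 to 2π): 14π.

Therefore ∮_C F · dr = 14π.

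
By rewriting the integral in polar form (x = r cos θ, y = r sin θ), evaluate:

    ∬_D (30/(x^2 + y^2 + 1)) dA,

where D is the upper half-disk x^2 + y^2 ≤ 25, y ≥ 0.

The region D is 0 ≤ r ≤ 5, 0 ≤ θ ≤ π in polar coordinates, where x = r cos(θ), y = r sin(θ), and dA = r dr dθ.

Under the substitution, the integrand becomes 30/(r^2 + 1), so

    ∬_D (30/(x^2 + y^2 + 1)) dA = ∫_{0}^{π} ∫_{0}^{5} (30/(r^2 + 1)) · r dr dθ.

Inner integral (in r): ∫_{0}^{5} (30/(r^2 + 1)) · r dr = log(1677259342285725925376).

Outer integral (in θ): ∫_{0}^{π} (log(1677259342285725925376)) dθ = log(1677259342285725925376^π).

Therefore ∬_D (30/(x^2 + y^2 + 1)) dA = log(1677259342285725925376^π).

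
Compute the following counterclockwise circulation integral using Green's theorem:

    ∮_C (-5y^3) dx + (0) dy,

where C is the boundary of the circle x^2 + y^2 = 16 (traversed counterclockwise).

Green's theorem converts the closed line integral into a double integral over the enclosed region D:

    ∮_C P dx + Q dy = ∬_D (∂Q/∂x - ∂P/∂y) dA.

Here P = -5y^3, Q = 0, so

    ∂Q/∂x = 0,    ∂P/∂y = -15y^2,
    ∂Q/∂x - ∂P/∂y = 15y^2.

D is the region x^2 + y^2 ≤ 16. Evaluating the double integral:

In polar coordinates (x = r cos θ, y = r sin θ, dA = r dr dθ) the integrand becomes 15r^2sin(θ)^2, so

    ∬_D (15y^2) dA = ∫_0^{2π} ∫_0^{4} (15r^2sin(θ)^2) · r dr dθ.

Inner (r from 0 to 4): 960sin(θ)^2.
Outer (θ from 0 to 2π): 960π.

Therefore ∮_C P dx + Q dy = 960π.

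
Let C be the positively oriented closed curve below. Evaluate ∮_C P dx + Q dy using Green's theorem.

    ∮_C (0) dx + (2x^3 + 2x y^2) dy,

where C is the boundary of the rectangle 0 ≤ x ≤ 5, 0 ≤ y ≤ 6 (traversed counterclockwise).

Green's theorem converts the closed line integral into a double integral over the enclosed region D:

    ∮_C P dx + Q dy = ∬_D (∂Q/∂x - ∂P/∂y) dA.

Here P = 0, Q = 2x^3 + 2x y^2, so

    ∂Q/∂x = 6x^2 + 2y^2,    ∂P/∂y = 0,
    ∂Q/∂x - ∂P/∂y = 6x^2 + 2y^2.

D is the region 0 ≤ x ≤ 5, 0 ≤ y ≤ 6. Evaluating the double integral:

    ∬_D (6x^2 + 2y^2) dA = ∫_0^{5} ∫_0^{6} (6x^2 + 2y^2) dy dx.

Inner (y from 0 to 6): 36x^2 + 144.
Outer (x from 0 to 5): 2220.

Therefore ∮_C P dx + Q dy = 2220.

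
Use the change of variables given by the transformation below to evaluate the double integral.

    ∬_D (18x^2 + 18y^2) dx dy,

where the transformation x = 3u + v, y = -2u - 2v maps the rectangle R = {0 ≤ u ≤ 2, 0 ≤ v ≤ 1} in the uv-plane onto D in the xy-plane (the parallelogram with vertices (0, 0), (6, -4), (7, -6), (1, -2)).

Compute the Jacobian determinant of (x, y) with respect to (u, v):

    ∂(x,y)/∂(u,v) = | 3  1 | = (3)(-2) - (1)(-2) = -4.
                   | -2  -2 |

Its absolute value is |J| = 4 (the area scaling factor).

Substituting x = 3u + v, y = -2u - 2v into the integrand,

    18x^2 + 18y^2 → 234u^2 + 252u v + 90v^2,

so the integral becomes

    ∬_R (234u^2 + 252u v + 90v^2) · |J| du dv = ∫_0^2 ∫_0^1 (936u^2 + 1008u v + 360v^2) dv du.

Inner (v): 936u^2 + 504u + 120.
Outer (u): 3744.

Therefore ∬_D (18x^2 + 18y^2) dx dy = 3744.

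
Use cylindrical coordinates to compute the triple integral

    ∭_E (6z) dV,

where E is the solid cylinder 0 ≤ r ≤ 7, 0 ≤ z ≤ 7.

In cylindrical coordinates, x = r cos(θ), y = r sin(θ), z = z, and dV = r dr dθ dz.

The integrand becomes 6z, so

    ∭_E (6z) dV = ∫_{0}^{2π} ∫_{0}^{7} ∫_{0}^{7} (6z) · r dz dr dθ.

Inner (z): 147r.
Middle (r from 0 to 7): 7203/2.
Outer (θ): 7203π.

Therefore the triple integral equals 7203π.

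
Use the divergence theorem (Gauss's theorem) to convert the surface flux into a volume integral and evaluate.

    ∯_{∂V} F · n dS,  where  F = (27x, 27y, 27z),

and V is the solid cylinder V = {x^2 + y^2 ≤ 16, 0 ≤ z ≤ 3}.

By the divergence theorem,

    ∯_{∂V} F · n dS = ∭_V (∇ · F) dV.

Compute the divergence:
    ∇ · F = ∂F_x/∂x + ∂F_y/∂y + ∂F_z/∂z = 27 + 27 + 27 = 81.

In cylindrical coordinates, x = r cos(θ), y = r sin(θ), z = z, dV = r dr dθ dz, with 0 ≤ r ≤ 4, 0 ≤ θ ≤ 2π, 0 ≤ z ≤ 3.

The integrand, after substitution and multiplying by the volume element, becomes (81) · r, so

    ∭_V (∇·F) dV = ∫_0^{2π} ∫_0^{4} ∫_0^{3} (81) · r dz dr dθ.

Inner (z from 0 to 3): 243r.
Middle (r from 0 to 4): 1944.
Outer (θ from 0 to 2π): 3888π.

Therefore ∯_{∂V} F · n dS = 3888π.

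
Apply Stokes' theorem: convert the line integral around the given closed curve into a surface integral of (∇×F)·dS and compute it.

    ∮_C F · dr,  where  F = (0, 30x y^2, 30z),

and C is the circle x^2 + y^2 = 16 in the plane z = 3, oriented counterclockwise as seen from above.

Let S be the flat disk x^2 + y^2 ≤ 16 in the plane z = 3, with upward unit normal n̂ = ẑ. By Stokes' theorem,

    ∮_C F · dr = ∬_S (∇ × F) · n̂ dS = ∬_D (curl F)_z dA,

where D is the disk x^2 + y^2 ≤ 16.

Compute the curl of F = (0, 30x y^2, 30z):
    (∇ × F)_x = ∂F_z/∂y - ∂F_y/∂z = 0,
    (∇ × F)_y = ∂F_x/∂z - ∂F_z/∂x = 0,
    (∇ × F)_z = ∂F_y/∂x - ∂F_x/∂y = 30y^2.

On z = 3, (curl F)_z = 30y^2.

Convert to polar (x = r cos θ, y = r sin θ, dA = r dr dθ); the integrand becomes 30r^2sin(θ)^2, so

    ∬_D (curl F)_z dA = ∫_0^{2π} ∫_0^{4} (30r^2sin(θ)^2) · r dr dθ.

Inner (r from 0 to 4): 1920sin(θ)^2.
Outer (θ from 0 to 2π): 1920π.

Therefore ∮_C F · dr = 1920π.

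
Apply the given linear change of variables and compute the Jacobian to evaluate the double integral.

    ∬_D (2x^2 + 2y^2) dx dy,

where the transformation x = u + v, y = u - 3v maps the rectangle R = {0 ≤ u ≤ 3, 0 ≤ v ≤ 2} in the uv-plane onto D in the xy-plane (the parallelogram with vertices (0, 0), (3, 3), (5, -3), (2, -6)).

Compute the Jacobian determinant of (x, y) with respect to (u, v):

    ∂(x,y)/∂(u,v) = | 1  1 | = (1)(-3) - (1)(1) = -4.
                   | 1  -3 |

Its absolute value is |J| = 4 (the area scaling factor).

Substituting x = u + v, y = u - 3v into the integrand,

    2x^2 + 2y^2 → 4u^2 - 8u v + 20v^2,

so the integral becomes

    ∬_R (4u^2 - 8u v + 20v^2) · |J| du dv = ∫_0^3 ∫_0^2 (16u^2 - 32u v + 80v^2) dv du.

Inner (v): 32u^2 - 64u + 640/3.
Outer (u): 640.

Therefore ∬_D (2x^2 + 2y^2) dx dy = 640.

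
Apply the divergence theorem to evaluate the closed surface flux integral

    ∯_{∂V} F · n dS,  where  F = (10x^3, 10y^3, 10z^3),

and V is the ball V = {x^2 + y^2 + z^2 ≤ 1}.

By the divergence theorem,

    ∯_{∂V} F · n dS = ∭_V (∇ · F) dV.

Compute the divergence:
    ∇ · F = ∂F_x/∂x + ∂F_y/∂y + ∂F_z/∂z = 30x^2 + 30y^2 + 30z^2.

In spherical coordinates, x = ρ sin(φ) cos(θ), y = ρ sin(φ) sin(θ), z = ρ cos(φ), dV = ρ^2 sin(φ) dρ dφ dθ, with 0 ≤ ρ ≤ 1, 0 ≤ φ ≤ π, 0 ≤ θ ≤ 2π.

The integrand, after substitution and multiplying by the volume element, becomes (30ρ^2) · ρ^2 sin(φ), so

    ∭_V (∇·F) dV = ∫_0^{2π} ∫_0^{π} ∫_0^{1} (30ρ^2) · ρ^2 sin(φ) dρ dφ dθ.

Inner (ρ from 0 to 1): 6sin(φ).
Middle (φ from 0 to π): 12.
Outer (θ from 0 to 2π): 24π.

Therefore ∯_{∂V} F · n dS = 24π.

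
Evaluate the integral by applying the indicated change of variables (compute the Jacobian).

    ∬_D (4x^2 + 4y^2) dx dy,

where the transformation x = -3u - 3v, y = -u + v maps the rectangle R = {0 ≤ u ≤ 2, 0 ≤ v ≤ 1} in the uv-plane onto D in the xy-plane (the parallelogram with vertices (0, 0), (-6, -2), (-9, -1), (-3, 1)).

Compute the Jacobian determinant of (x, y) with respect to (u, v):

    ∂(x,y)/∂(u,v) = | -3  -3 | = (-3)(1) - (-3)(-1) = -6.
                   | -1  1 |

Its absolute value is |J| = 6 (the area scaling factor).

Substituting x = -3u - 3v, y = -u + v into the integrand,

    4x^2 + 4y^2 → 40u^2 + 64u v + 40v^2,

so the integral becomes

    ∬_R (40u^2 + 64u v + 40v^2) · |J| du dv = ∫_0^2 ∫_0^1 (240u^2 + 384u v + 240v^2) dv du.

Inner (v): 240u^2 + 192u + 80.
Outer (u): 1184.

Therefore ∬_D (4x^2 + 4y^2) dx dy = 1184.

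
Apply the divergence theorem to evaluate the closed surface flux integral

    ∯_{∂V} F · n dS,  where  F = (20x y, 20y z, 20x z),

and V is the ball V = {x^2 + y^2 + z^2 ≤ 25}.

By the divergence theorem,

    ∯_{∂V} F · n dS = ∭_V (∇ · F) dV.

Compute the divergence:
    ∇ · F = ∂F_x/∂x + ∂F_y/∂y + ∂F_z/∂z = 20y + 20z + 20x = 20x + 20y + 20z.

In spherical coordinates, x = ρ sin(φ) cos(θ), y = ρ sin(φ) sin(θ), z = ρ cos(φ), dV = ρ^2 sin(φ) dρ dφ dθ, with 0 ≤ ρ ≤ 5, 0 ≤ φ ≤ π, 0 ≤ θ ≤ 2π.

The integrand, after substitution and multiplying by the volume element, becomes (20ρ (sqrt(2)sin(φ)sin(θ + π/4) + cos(φ))) · ρ^2 sin(φ), so

    ∭_V (∇·F) dV = ∫_0^{2π} ∫_0^{π} ∫_0^{5} (20ρ (sqrt(2)sin(φ)sin(θ + π/4) + cos(φ))) · ρ^2 sin(φ) dρ dφ dθ.

Inner (ρ from 0 to 5): 3125(sqrt(2)sin(φ)sin(θ + π/4) + cos(φ))sin(φ).
Middle (φ from 0 to π): 3125sqrt(2)π sin(θ + π/4)/2.
Outer (θ from 0 to 2π): 0.

Therefore ∯_{∂V} F · n dS = 0.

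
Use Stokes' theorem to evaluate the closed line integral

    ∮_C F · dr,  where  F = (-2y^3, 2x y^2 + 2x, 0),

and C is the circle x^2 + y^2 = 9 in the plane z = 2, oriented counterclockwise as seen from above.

Let S be the flat disk x^2 + y^2 ≤ 9 in the plane z = 2, with upward unit normal n̂ = ẑ. By Stokes' theorem,

    ∮_C F · dr = ∬_S (∇ × F) · n̂ dS = ∬_D (curl F)_z dA,

where D is the disk x^2 + y^2 ≤ 9.

Compute the curl of F = (-2y^3, 2x y^2 + 2x, 0):
    (∇ × F)_x = ∂F_z/∂y - ∂F_y/∂z = 0,
    (∇ × F)_y = ∂F_x/∂z - ∂F_z/∂x = 0,
    (∇ × F)_z = ∂F_y/∂x - ∂F_x/∂y = 8y^2 + 2.

On z = 2, (curl F)_z = 8y^2 + 2.

Convert to polar (x = r cos θ, y = r sin θ, dA = r dr dθ); the integrand becomes 8r^2sin(θ)^2 + 2, so

    ∬_D (curl F)_z dA = ∫_0^{2π} ∫_0^{3} (8r^2sin(θ)^2 + 2) · r dr dθ.

Inner (r from 0 to 3): 162sin(θ)^2 + 9.
Outer (θ from 0 to 2π): 180π.

Therefore ∮_C F · dr = 180π.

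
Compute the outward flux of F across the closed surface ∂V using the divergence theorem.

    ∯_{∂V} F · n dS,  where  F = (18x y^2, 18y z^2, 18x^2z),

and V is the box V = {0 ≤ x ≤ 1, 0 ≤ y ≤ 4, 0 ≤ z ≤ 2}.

By the divergence theorem,

    ∯_{∂V} F · n dS = ∭_V (∇ · F) dV.

Compute the divergence:
    ∇ · F = ∂F_x/∂x + ∂F_y/∂y + ∂F_z/∂z = 18y^2 + 18z^2 + 18x^2 = 18x^2 + 18y^2 + 18z^2.

V is a rectangular box, so dV = dx dy dz with 0 ≤ x ≤ 1, 0 ≤ y ≤ 4, 0 ≤ z ≤ 2.

Integrate (18x^2 + 18y^2 + 18z^2) over V as an iterated integral:

    ∭_V (∇·F) dV = ∫_0^{1} ∫_0^{4} ∫_0^{2} (18x^2 + 18y^2 + 18z^2) dz dy dx.

Inner (z from 0 to 2): 36x^2 + 36y^2 + 48.
Middle (y from 0 to 4): 144x^2 + 960.
Outer (x from 0 to 1): 1008.

Therefore ∯_{∂V} F · n dS = 1008.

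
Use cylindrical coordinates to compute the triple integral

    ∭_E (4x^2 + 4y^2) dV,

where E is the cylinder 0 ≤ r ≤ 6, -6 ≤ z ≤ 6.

In cylindrical coordinates, x = r cos(θ), y = r sin(θ), z = z, and dV = r dr dθ dz.

The integrand becomes 4r^2, so

    ∭_E (4x^2 + 4y^2) dV = ∫_{0}^{2π} ∫_{0}^{6} ∫_{-6}^{6} (4r^2) · r dz dr dθ.

Inner (z): 48r^3.
Middle (r from 0 to 6): 15552.
Outer (θ): 31104π.

Therefore the triple integral equals 31104π.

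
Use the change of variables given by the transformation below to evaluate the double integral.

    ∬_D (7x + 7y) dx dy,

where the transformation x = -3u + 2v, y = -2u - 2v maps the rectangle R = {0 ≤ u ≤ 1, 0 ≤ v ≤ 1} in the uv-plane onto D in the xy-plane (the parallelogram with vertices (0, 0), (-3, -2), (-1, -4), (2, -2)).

Compute the Jacobian determinant of (x, y) with respect to (u, v):

    ∂(x,y)/∂(u,v) = | -3  2 | = (-3)(-2) - (2)(-2) = 10.
                   | -2  -2 |

Its absolute value is |J| = 10 (the area scaling factor).

Substituting x = -3u + 2v, y = -2u - 2v into the integrand,

    7x + 7y → -35u,

so the integral becomes

    ∬_R (-35u) · |J| du dv = ∫_0^1 ∫_0^1 (-350u) dv du.

Inner (v): -350u.
Outer (u): -175.

Therefore ∬_D (7x + 7y) dx dy = -175.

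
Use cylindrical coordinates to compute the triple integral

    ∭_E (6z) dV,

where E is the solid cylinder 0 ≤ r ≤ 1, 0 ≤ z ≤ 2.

In cylindrical coordinates, x = r cos(θ), y = r sin(θ), z = z, and dV = r dr dθ dz.

The integrand becomes 6z, so

    ∭_E (6z) dV = ∫_{0}^{2π} ∫_{0}^{1} ∫_{0}^{2} (6z) · r dz dr dθ.

Inner (z): 12r.
Middle (r from 0 to 1): 6.
Outer (θ): 12π.

Therefore the triple integral equals 12π.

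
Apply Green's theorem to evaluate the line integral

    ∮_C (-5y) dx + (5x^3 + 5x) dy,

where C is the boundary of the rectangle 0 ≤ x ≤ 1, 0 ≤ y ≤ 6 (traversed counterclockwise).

Green's theorem converts the closed line integral into a double integral over the enclosed region D:

    ∮_C P dx + Q dy = ∬_D (∂Q/∂x - ∂P/∂y) dA.

Here P = -5y, Q = 5x^3 + 5x, so

    ∂Q/∂x = 15x^2 + 5,    ∂P/∂y = -5,
    ∂Q/∂x - ∂P/∂y = 15x^2 + 10.

D is the region 0 ≤ x ≤ 1, 0 ≤ y ≤ 6. Evaluating the double integral:

    ∬_D (15x^2 + 10) dA = ∫_0^{1} ∫_0^{6} (15x^2 + 10) dy dx.

Inner (y from 0 to 6): 90x^2 + 60.
Outer (x from 0 to 1): 90.

Therefore ∮_C P dx + Q dy = 90.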